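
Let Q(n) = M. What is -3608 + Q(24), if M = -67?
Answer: -3675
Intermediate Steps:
Q(n) = -67
-3608 + Q(24) = -3608 - 67 = -3675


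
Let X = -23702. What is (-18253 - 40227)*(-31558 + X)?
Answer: 3231604800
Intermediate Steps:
(-18253 - 40227)*(-31558 + X) = (-18253 - 40227)*(-31558 - 23702) = -58480*(-55260) = 3231604800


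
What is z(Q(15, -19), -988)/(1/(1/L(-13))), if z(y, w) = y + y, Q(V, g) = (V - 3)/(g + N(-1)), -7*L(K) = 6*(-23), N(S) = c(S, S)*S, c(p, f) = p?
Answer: -14/207 ≈ -0.067633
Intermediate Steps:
N(S) = S**2 (N(S) = S*S = S**2)
L(K) = 138/7 (L(K) = -6*(-23)/7 = -1/7*(-138) = 138/7)
Q(V, g) = (-3 + V)/(1 + g) (Q(V, g) = (V - 3)/(g + (-1)**2) = (-3 + V)/(g + 1) = (-3 + V)/(1 + g))
z(y, w) = 2*y
z(Q(15, -19), -988)/(1/(1/L(-13))) = (2*((-3 + 15)/(1 - 19)))/(1/(1/(138/7))) = (2*(12/(-18)))/(1/(7/138)) = (2*(-1/18*12))/(138/7) = (2*(-2/3))*(7/138) = -4/3*7/138 = -14/207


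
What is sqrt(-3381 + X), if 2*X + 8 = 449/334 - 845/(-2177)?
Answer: I*sqrt(1789193506989763)/727118 ≈ 58.173*I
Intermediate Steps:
X = -4557241/1454236 (X = -4 + (449/334 - 845/(-2177))/2 = -4 + (449*(1/334) - 845*(-1/2177))/2 = -4 + (449/334 + 845/2177)/2 = -4 + (1/2)*(1259703/727118) = -4 + 1259703/1454236 = -4557241/1454236 ≈ -3.1338)
sqrt(-3381 + X) = sqrt(-3381 - 4557241/1454236) = sqrt(-4921329157/1454236) = I*sqrt(1789193506989763)/727118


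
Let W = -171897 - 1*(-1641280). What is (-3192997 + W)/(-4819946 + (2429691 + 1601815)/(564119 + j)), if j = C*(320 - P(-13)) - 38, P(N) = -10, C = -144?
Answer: 445175885727/1244896047100 ≈ 0.35760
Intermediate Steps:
j = -47558 (j = -144*(320 - 1*(-10)) - 38 = -144*(320 + 10) - 38 = -144*330 - 38 = -47520 - 38 = -47558)
W = 1469383 (W = -171897 + 1641280 = 1469383)
(-3192997 + W)/(-4819946 + (2429691 + 1601815)/(564119 + j)) = (-3192997 + 1469383)/(-4819946 + (2429691 + 1601815)/(564119 - 47558)) = -1723614/(-4819946 + 4031506/516561) = -1723614/(-2489792094200/516561) = -1723614*(-516561/2489792094200) = 445175885727/1244896047100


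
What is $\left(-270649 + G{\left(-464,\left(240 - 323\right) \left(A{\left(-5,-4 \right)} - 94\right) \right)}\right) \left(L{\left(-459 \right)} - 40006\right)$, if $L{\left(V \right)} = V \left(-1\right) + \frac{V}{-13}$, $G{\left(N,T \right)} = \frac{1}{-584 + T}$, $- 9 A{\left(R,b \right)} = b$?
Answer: $\frac{4492411913471186}{420095} \approx 1.0694 \cdot 10^{10}$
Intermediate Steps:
$A{\left(R,b \right)} = - \frac{b}{9}$
$L{\left(V \right)} = - \frac{14 V}{13}$ ($L{\left(V \right)} = - V + V \left(- \frac{1}{13}\right) = - V - \frac{V}{13} = - \frac{14 V}{13}$)
$\left(-270649 + G{\left(-464,\left(240 - 323\right) \left(A{\left(-5,-4 \right)} - 94\right) \right)}\right) \left(L{\left(-459 \right)} - 40006\right) = \left(-270649 + \frac{1}{-584 + \left(240 - 323\right) \left(\left(- \frac{1}{9}\right) \left(-4\right) - 94\right)}\right) \left(\left(- \frac{14}{13}\right) \left(-459\right) - 40006\right) = \left(-270649 + \frac{1}{-584 - 83 \left(\frac{4}{9} - 94\right)}\right) \left(\frac{6426}{13} - 40006\right) = \left(-270649 + \frac{1}{-584 - - \frac{69886}{9}}\right) \left(- \frac{513652}{13}\right) = \left(-270649 + \frac{1}{-584 + \frac{69886}{9}}\right) \left(- \frac{513652}{13}\right) = \left(-270649 + \frac{1}{\frac{64630}{9}}\right) \left(- \frac{513652}{13}\right) = \left(-270649 + \frac{9}{64630}\right) \left(- \frac{513652}{13}\right) = \left(- \frac{17492044861}{64630}\right) \left(- \frac{513652}{13}\right) = \frac{4492411913471186}{420095}$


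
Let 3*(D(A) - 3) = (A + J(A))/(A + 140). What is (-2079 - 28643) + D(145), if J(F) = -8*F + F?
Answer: -1751041/57 ≈ -30720.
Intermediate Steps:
J(F) = -7*F
D(A) = 3 - 2*A/(140 + A) (D(A) = 3 + ((A - 7*A)/(A + 140))/3 = 3 + ((-6*A)/(140 + A))/3 = 3 + (-6*A/(140 + A))/3 = 3 - 2*A/(140 + A))
(-2079 - 28643) + D(145) = (-2079 - 28643) + (420 + 145)/(140 + 145) = -30722 + 565/285 = -30722 + (1/285)*565 = -30722 + 113/57 = -1751041/57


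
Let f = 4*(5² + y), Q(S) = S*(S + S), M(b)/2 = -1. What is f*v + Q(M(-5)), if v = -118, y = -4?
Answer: -9904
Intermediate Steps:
M(b) = -2 (M(b) = 2*(-1) = -2)
Q(S) = 2*S² (Q(S) = S*(2*S) = 2*S²)
f = 84 (f = 4*(5² - 4) = 4*(25 - 4) = 4*21 = 84)
f*v + Q(M(-5)) = 84*(-118) + 2*(-2)² = -9912 + 2*4 = -9912 + 8 = -9904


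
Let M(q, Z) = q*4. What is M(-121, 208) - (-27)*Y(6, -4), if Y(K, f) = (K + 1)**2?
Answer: 839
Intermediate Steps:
M(q, Z) = 4*q
Y(K, f) = (1 + K)**2
M(-121, 208) - (-27)*Y(6, -4) = 4*(-121) - (-27)*(1 + 6)**2 = -484 - (-27)*7**2 = -484 - (-27)*49 = -484 - 1*(-1323) = -484 + 1323 = 839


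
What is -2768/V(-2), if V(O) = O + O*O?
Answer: -1384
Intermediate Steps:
V(O) = O + O**2
-2768/V(-2) = -2768*(-1/(2*(1 - 2))) = -2768/((-2*(-1))) = -2768/2 = -2768*1/2 = -1384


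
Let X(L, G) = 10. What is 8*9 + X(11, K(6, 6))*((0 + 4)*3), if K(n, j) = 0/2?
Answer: 192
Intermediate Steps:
K(n, j) = 0 (K(n, j) = 0*(1/2) = 0)
8*9 + X(11, K(6, 6))*((0 + 4)*3) = 8*9 + 10*((0 + 4)*3) = 72 + 10*(4*3) = 72 + 10*12 = 72 + 120 = 192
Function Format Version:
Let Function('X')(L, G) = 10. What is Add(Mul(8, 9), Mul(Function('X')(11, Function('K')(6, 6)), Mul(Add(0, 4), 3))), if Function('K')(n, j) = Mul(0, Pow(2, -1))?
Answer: 192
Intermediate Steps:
Function('K')(n, j) = 0 (Function('K')(n, j) = Mul(0, Rational(1, 2)) = 0)
Add(Mul(8, 9), Mul(Function('X')(11, Function('K')(6, 6)), Mul(Add(0, 4), 3))) = Add(Mul(8, 9), Mul(10, Mul(Add(0, 4), 3))) = Add(72, Mul(10, Mul(4, 3))) = Add(72, Mul(10, 12)) = Add(72, 120) = 192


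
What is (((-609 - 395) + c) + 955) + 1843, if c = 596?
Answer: 2390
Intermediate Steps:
(((-609 - 395) + c) + 955) + 1843 = (((-609 - 395) + 596) + 955) + 1843 = ((-1004 + 596) + 955) + 1843 = (-408 + 955) + 1843 = 547 + 1843 = 2390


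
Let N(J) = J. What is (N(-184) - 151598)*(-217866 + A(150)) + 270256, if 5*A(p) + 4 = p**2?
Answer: 161927549468/5 ≈ 3.2385e+10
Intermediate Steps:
A(p) = -4/5 + p**2/5
(N(-184) - 151598)*(-217866 + A(150)) + 270256 = (-184 - 151598)*(-217866 + (-4/5 + (1/5)*150**2)) + 270256 = -151782*(-217866 + (-4/5 + (1/5)*22500)) + 270256 = -151782*(-217866 + (-4/5 + 4500)) + 270256 = -151782*(-217866 + 22496/5) + 270256 = -151782*(-1066834/5) + 270256 = 161926198188/5 + 270256 = 161927549468/5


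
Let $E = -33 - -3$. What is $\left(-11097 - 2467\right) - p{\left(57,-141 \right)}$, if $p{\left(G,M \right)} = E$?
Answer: $-13534$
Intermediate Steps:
$E = -30$ ($E = -33 + 3 = -30$)
$p{\left(G,M \right)} = -30$
$\left(-11097 - 2467\right) - p{\left(57,-141 \right)} = \left(-11097 - 2467\right) - -30 = -13564 + 30 = -13534$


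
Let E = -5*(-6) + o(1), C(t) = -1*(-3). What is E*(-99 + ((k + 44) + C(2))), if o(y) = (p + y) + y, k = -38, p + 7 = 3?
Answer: -2520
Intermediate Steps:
p = -4 (p = -7 + 3 = -4)
C(t) = 3
o(y) = -4 + 2*y (o(y) = (-4 + y) + y = -4 + 2*y)
E = 28 (E = -5*(-6) + (-4 + 2*1) = 30 + (-4 + 2) = 30 - 2 = 28)
E*(-99 + ((k + 44) + C(2))) = 28*(-99 + ((-38 + 44) + 3)) = 28*(-99 + (6 + 3)) = 28*(-99 + 9) = 28*(-90) = -2520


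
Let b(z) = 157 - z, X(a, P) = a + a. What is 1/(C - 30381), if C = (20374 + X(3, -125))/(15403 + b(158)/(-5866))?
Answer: -90353999/2744925294539 ≈ -3.2917e-5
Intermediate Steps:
X(a, P) = 2*a
C = 119549080/90353999 (C = (20374 + 2*3)/(15403 + (157 - 1*158)/(-5866)) = (20374 + 6)/(15403 + (157 - 158)*(-1/5866)) = 20380/(15403 - 1*(-1/5866)) = 20380/(15403 + 1/5866) = 20380/(90353999/5866) = 20380*(5866/90353999) = 119549080/90353999 ≈ 1.3231)
1/(C - 30381) = 1/(119549080/90353999 - 30381) = 1/(-2744925294539/90353999) = -90353999/2744925294539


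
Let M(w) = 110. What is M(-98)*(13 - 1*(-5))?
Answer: 1980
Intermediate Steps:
M(-98)*(13 - 1*(-5)) = 110*(13 - 1*(-5)) = 110*(13 + 5) = 110*18 = 1980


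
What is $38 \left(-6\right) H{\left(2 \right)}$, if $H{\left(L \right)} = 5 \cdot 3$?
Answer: $-3420$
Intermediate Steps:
$H{\left(L \right)} = 15$
$38 \left(-6\right) H{\left(2 \right)} = 38 \left(-6\right) 15 = \left(-228\right) 15 = -3420$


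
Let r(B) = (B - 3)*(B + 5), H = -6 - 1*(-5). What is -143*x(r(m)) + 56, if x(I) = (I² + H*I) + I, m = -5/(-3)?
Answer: -910664/81 ≈ -11243.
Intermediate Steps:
m = 5/3 (m = -5*(-⅓) = 5/3 ≈ 1.6667)
H = -1 (H = -6 + 5 = -1)
r(B) = (-3 + B)*(5 + B)
x(I) = I² (x(I) = (I² - I) + I = I²)
-143*x(r(m)) + 56 = -143*(-15 + (5/3)² + 2*(5/3))² + 56 = -143*(-15 + 25/9 + 10/3)² + 56 = -143*(-80/9)² + 56 = -143*6400/81 + 56 = -915200/81 + 56 = -910664/81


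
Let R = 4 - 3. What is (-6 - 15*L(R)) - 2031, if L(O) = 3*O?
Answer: -2082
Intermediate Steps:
R = 1
(-6 - 15*L(R)) - 2031 = (-6 - 45) - 2031 = -51 - 2031 = -2082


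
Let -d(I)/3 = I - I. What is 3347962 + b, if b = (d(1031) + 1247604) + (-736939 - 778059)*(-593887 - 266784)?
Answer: 1303919439224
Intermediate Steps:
d(I) = 0 (d(I) = -3*(I - I) = -3*0 = 0)
b = 1303916091262 (b = (0 + 1247604) + (-736939 - 778059)*(-593887 - 266784) = 1247604 - 1514998*(-860671) = 1247604 + 1303914843658 = 1303916091262)
3347962 + b = 3347962 + 1303916091262 = 1303919439224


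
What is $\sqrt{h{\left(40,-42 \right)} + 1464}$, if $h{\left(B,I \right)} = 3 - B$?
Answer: $\sqrt{1427} \approx 37.776$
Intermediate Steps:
$\sqrt{h{\left(40,-42 \right)} + 1464} = \sqrt{\left(3 - 40\right) + 1464} = \sqrt{-37 + 1464} = \sqrt{1427}$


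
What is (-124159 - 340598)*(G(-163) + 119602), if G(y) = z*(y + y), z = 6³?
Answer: -22859537802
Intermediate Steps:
z = 216
G(y) = 432*y (G(y) = 216*(y + y) = 216*(2*y) = 432*y)
(-124159 - 340598)*(G(-163) + 119602) = (-124159 - 340598)*(432*(-163) + 119602) = -464757*(-70416 + 119602) = -464757*49186 = -22859537802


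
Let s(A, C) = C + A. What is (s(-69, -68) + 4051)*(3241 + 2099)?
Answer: 20900760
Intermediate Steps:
s(A, C) = A + C
(s(-69, -68) + 4051)*(3241 + 2099) = ((-69 - 68) + 4051)*(3241 + 2099) = (-137 + 4051)*5340 = 3914*5340 = 20900760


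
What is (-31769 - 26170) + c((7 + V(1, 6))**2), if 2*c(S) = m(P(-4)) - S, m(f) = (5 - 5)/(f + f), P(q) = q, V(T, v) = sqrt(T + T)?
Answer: -115929/2 - 7*sqrt(2) ≈ -57974.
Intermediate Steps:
V(T, v) = sqrt(2)*sqrt(T) (V(T, v) = sqrt(2*T) = sqrt(2)*sqrt(T))
m(f) = 0 (m(f) = 0/((2*f)) = 0*(1/(2*f)) = 0)
c(S) = -S/2 (c(S) = (0 - S)/2 = (-S)/2 = -S/2)
(-31769 - 26170) + c((7 + V(1, 6))**2) = (-31769 - 26170) - (7 + sqrt(2)*sqrt(1))**2/2 = -57939 - (7 + sqrt(2)*1)**2/2 = -57939 - (7 + sqrt(2))**2/2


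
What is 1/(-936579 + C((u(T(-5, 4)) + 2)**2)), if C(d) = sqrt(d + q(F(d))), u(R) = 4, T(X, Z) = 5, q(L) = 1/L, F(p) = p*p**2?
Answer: -43697029824/40925720493852479 - 216*sqrt(1679617)/40925720493852479 ≈ -1.0677e-6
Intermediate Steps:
F(p) = p**3
C(d) = sqrt(d + d**(-3)) (C(d) = sqrt(d + 1/(d**3)) = sqrt(d + d**(-3)))
1/(-936579 + C((u(T(-5, 4)) + 2)**2)) = 1/(-936579 + sqrt((4 + 2)**2 + ((4 + 2)**2)**(-3))) = 1/(-936579 + sqrt(6**2 + (6**2)**(-3))) = 1/(-936579 + sqrt(36 + 36**(-3))) = 1/(-936579 + sqrt(36 + 1/46656)) = 1/(-936579 + sqrt(1679617/46656)) = 1/(-936579 + sqrt(1679617)/216)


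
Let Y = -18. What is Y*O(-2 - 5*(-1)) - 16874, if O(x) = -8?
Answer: -16730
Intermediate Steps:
Y*O(-2 - 5*(-1)) - 16874 = -18*(-8) - 16874 = 144 - 16874 = -16730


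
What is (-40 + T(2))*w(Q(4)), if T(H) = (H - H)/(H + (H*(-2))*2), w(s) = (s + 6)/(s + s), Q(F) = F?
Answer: -50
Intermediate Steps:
w(s) = (6 + s)/(2*s) (w(s) = (6 + s)/((2*s)) = (6 + s)*(1/(2*s)) = (6 + s)/(2*s))
T(H) = 0 (T(H) = 0/(H - 2*H*2) = 0/(H - 4*H) = 0/((-3*H)) = 0*(-1/(3*H)) = 0)
(-40 + T(2))*w(Q(4)) = (-40 + 0)*((1/2)*(6 + 4)/4) = -20*10/4 = -40*5/4 = -50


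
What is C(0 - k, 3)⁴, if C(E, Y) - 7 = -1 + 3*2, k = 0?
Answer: 20736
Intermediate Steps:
C(E, Y) = 12 (C(E, Y) = 7 + (-1 + 3*2) = 7 + (-1 + 6) = 7 + 5 = 12)
C(0 - k, 3)⁴ = 12⁴ = 20736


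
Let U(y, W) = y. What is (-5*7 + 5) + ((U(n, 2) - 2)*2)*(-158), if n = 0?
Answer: 602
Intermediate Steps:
(-5*7 + 5) + ((U(n, 2) - 2)*2)*(-158) = (-5*7 + 5) + ((0 - 2)*2)*(-158) = (-35 + 5) - 2*2*(-158) = -30 - 4*(-158) = -30 + 632 = 602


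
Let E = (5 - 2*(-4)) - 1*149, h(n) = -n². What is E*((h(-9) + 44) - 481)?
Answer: 70448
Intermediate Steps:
E = -136 (E = (5 + 8) - 149 = 13 - 149 = -136)
E*((h(-9) + 44) - 481) = -136*((-1*(-9)² + 44) - 481) = -136*((-1*81 + 44) - 481) = -136*((-81 + 44) - 481) = -136*(-37 - 481) = -136*(-518) = 70448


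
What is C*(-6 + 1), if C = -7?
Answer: 35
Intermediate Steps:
C*(-6 + 1) = -7*(-6 + 1) = -7*(-5) = 35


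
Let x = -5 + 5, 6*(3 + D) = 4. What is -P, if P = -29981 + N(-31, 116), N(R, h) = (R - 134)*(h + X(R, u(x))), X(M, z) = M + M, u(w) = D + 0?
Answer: 38891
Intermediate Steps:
D = -7/3 (D = -3 + (1/6)*4 = -3 + 2/3 = -7/3 ≈ -2.3333)
x = 0
u(w) = -7/3 (u(w) = -7/3 + 0 = -7/3)
X(M, z) = 2*M
N(R, h) = (-134 + R)*(h + 2*R) (N(R, h) = (R - 134)*(h + 2*R) = (-134 + R)*(h + 2*R))
P = -38891 (P = -29981 + (-268*(-31) - 134*116 + 2*(-31)**2 - 31*116) = -29981 + (8308 - 15544 + 2*961 - 3596) = -29981 + (8308 - 15544 + 1922 - 3596) = -29981 - 8910 = -38891)
-P = -1*(-38891) = 38891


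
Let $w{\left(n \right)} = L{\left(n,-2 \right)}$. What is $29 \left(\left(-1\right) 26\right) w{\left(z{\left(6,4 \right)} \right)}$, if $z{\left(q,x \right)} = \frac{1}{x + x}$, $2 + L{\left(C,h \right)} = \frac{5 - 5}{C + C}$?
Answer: $1508$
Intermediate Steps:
$L{\left(C,h \right)} = -2$ ($L{\left(C,h \right)} = -2 + \frac{5 - 5}{C + C} = -2 + \frac{0}{2 C} = -2 + 0 \frac{1}{2 C} = -2 + 0 = -2$)
$z{\left(q,x \right)} = \frac{1}{2 x}$
$w{\left(n \right)} = -2$
$29 \left(\left(-1\right) 26\right) w{\left(z{\left(6,4 \right)} \right)} = 29 \left(\left(-1\right) 26\right) \left(-2\right) = 29 \left(-26\right) \left(-2\right) = \left(-754\right) \left(-2\right) = 1508$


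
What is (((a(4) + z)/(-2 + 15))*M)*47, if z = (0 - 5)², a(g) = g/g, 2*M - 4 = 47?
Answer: 2397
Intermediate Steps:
M = 51/2 (M = 2 + (½)*47 = 2 + 47/2 = 51/2 ≈ 25.500)
a(g) = 1
z = 25 (z = (-5)² = 25)
(((a(4) + z)/(-2 + 15))*M)*47 = (((1 + 25)/(-2 + 15))*(51/2))*47 = ((26/13)*(51/2))*47 = ((26*(1/13))*(51/2))*47 = (2*(51/2))*47 = 51*47 = 2397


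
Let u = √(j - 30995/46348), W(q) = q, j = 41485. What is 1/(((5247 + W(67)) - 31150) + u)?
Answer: -1197446928/30935316116023 - 2*√22278507800795/30935316116023 ≈ -3.9013e-5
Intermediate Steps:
u = √22278507800795/23174 (u = √(41485 - 30995/46348) = √(1922715785/46348) = √22278507800795/23174 ≈ 203.68)
1/(((5247 + W(67)) - 31150) + u) = 1/(((5247 + 67) - 31150) + √22278507800795/23174) = 1/((5314 - 31150) + √22278507800795/23174) = 1/(-25836 + √22278507800795/23174)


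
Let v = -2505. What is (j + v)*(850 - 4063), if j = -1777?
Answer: 13758066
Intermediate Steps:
(j + v)*(850 - 4063) = (-1777 - 2505)*(850 - 4063) = -4282*(-3213) = 13758066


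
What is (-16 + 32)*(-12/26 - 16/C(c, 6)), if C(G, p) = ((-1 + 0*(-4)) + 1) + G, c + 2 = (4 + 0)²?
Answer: -2336/91 ≈ -25.670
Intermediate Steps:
c = 14 (c = -2 + (4 + 0)² = -2 + 4² = -2 + 16 = 14)
C(G, p) = G (C(G, p) = ((-1 + 0) + 1) + G = (-1 + 1) + G = 0 + G = G)
(-16 + 32)*(-12/26 - 16/C(c, 6)) = (-16 + 32)*(-12/26 - 16/14) = 16*(-12*1/26 - 16*1/14) = 16*(-6/13 - 8/7) = 16*(-146/91) = -2336/91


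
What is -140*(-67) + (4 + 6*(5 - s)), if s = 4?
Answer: 9390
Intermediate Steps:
-140*(-67) + (4 + 6*(5 - s)) = -140*(-67) + (4 + 6*(5 - 1*4)) = 9380 + (4 + 6*(5 - 4)) = 9380 + (4 + 6*1) = 9380 + (4 + 6) = 9380 + 10 = 9390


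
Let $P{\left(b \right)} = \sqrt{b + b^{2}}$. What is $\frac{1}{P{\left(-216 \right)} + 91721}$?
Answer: $\frac{91721}{8412695401} - \frac{6 \sqrt{1290}}{8412695401} \approx 1.0877 \cdot 10^{-5}$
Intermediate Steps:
$\frac{1}{P{\left(-216 \right)} + 91721} = \frac{1}{\sqrt{- 216 \left(1 - 216\right)} + 91721} = \frac{1}{\sqrt{\left(-216\right) \left(-215\right)} + 91721} = \frac{1}{\sqrt{46440} + 91721} = \frac{1}{6 \sqrt{1290} + 91721} = \frac{1}{91721 + 6 \sqrt{1290}}$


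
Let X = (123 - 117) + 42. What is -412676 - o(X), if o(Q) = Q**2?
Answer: -414980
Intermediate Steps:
X = 48 (X = 6 + 42 = 48)
-412676 - o(X) = -412676 - 1*48**2 = -412676 - 1*2304 = -412676 - 2304 = -414980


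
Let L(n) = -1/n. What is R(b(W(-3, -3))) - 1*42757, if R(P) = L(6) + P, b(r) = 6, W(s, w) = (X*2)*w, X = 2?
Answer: -256507/6 ≈ -42751.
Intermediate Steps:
W(s, w) = 4*w (W(s, w) = (2*2)*w = 4*w)
R(P) = -⅙ + P (R(P) = -1/6 + P = -1*⅙ + P = -⅙ + P)
R(b(W(-3, -3))) - 1*42757 = (-⅙ + 6) - 1*42757 = 35/6 - 42757 = -256507/6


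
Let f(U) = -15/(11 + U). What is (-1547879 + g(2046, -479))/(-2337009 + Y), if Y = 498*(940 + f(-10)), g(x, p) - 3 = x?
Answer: 1545830/1876359 ≈ 0.82385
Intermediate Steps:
g(x, p) = 3 + x
Y = 460650 (Y = 498*(940 - 15/(11 - 10)) = 498*(940 - 15/1) = 498*(940 - 15*1) = 498*(940 - 15) = 498*925 = 460650)
(-1547879 + g(2046, -479))/(-2337009 + Y) = (-1547879 + (3 + 2046))/(-2337009 + 460650) = (-1547879 + 2049)/(-1876359) = -1545830*(-1/1876359) = 1545830/1876359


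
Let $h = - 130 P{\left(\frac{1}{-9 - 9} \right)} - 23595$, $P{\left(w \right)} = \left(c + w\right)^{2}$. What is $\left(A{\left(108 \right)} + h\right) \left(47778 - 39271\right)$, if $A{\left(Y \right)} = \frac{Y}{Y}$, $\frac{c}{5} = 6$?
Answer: $- \frac{193160733151}{162} \approx -1.1923 \cdot 10^{9}$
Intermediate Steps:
$c = 30$ ($c = 5 \cdot 6 = 30$)
$P{\left(w \right)} = \left(30 + w\right)^{2}$
$A{\left(Y \right)} = 1$
$h = - \frac{22706255}{162}$ ($h = - 130 \left(30 + \frac{1}{-9 - 9}\right)^{2} - 23595 = - 130 \left(30 + \frac{1}{-18}\right)^{2} - 23595 = - 130 \left(30 - \frac{1}{18}\right)^{2} - 23595 = - 130 \left(\frac{539}{18}\right)^{2} - 23595 = \left(-130\right) \frac{290521}{324} - 23595 = - \frac{18883865}{162} - 23595 = - \frac{22706255}{162} \approx -1.4016 \cdot 10^{5}$)
$\left(A{\left(108 \right)} + h\right) \left(47778 - 39271\right) = \left(1 - \frac{22706255}{162}\right) \left(47778 - 39271\right) = \left(- \frac{22706093}{162}\right) 8507 = - \frac{193160733151}{162}$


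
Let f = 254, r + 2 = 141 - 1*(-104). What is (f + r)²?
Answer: 247009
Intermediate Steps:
r = 243 (r = -2 + (141 - 1*(-104)) = -2 + (141 + 104) = -2 + 245 = 243)
(f + r)² = (254 + 243)² = 497² = 247009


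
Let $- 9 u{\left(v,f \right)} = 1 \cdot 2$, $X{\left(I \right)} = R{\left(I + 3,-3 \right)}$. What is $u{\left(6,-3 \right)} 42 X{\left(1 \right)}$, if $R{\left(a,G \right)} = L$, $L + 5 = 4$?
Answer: $\frac{28}{3} \approx 9.3333$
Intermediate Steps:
$L = -1$ ($L = -5 + 4 = -1$)
$R{\left(a,G \right)} = -1$
$X{\left(I \right)} = -1$
$u{\left(v,f \right)} = - \frac{2}{9}$ ($u{\left(v,f \right)} = - \frac{1 \cdot 2}{9} = \left(- \frac{1}{9}\right) 2 = - \frac{2}{9}$)
$u{\left(6,-3 \right)} 42 X{\left(1 \right)} = \left(- \frac{2}{9}\right) 42 \left(-1\right) = \left(- \frac{28}{3}\right) \left(-1\right) = \frac{28}{3}$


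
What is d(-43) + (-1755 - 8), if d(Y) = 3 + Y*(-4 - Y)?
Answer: -3437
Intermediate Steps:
d(-43) + (-1755 - 8) = (3 - 1*(-43)² - 4*(-43)) + (-1755 - 8) = (3 - 1*1849 + 172) - 1763 = (3 - 1849 + 172) - 1763 = -1674 - 1763 = -3437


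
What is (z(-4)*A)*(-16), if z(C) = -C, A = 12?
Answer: -768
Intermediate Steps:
(z(-4)*A)*(-16) = (-1*(-4)*12)*(-16) = (4*12)*(-16) = 48*(-16) = -768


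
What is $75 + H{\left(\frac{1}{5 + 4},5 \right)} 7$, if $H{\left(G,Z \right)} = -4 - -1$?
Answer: $54$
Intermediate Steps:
$H{\left(G,Z \right)} = -3$ ($H{\left(G,Z \right)} = -4 + 1 = -3$)
$75 + H{\left(\frac{1}{5 + 4},5 \right)} 7 = 75 - 21 = 54$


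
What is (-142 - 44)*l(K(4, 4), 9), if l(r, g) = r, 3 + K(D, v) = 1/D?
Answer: 1023/2 ≈ 511.50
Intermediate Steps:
K(D, v) = -3 + 1/D
(-142 - 44)*l(K(4, 4), 9) = (-142 - 44)*(-3 + 1/4) = -186*(-3 + ¼) = -186*(-11/4) = 1023/2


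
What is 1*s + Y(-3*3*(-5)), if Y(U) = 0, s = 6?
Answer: 6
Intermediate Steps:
1*s + Y(-3*3*(-5)) = 1*6 + 0 = 6 + 0 = 6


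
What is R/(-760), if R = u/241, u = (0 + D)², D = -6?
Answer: -9/45790 ≈ -0.00019655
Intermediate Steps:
u = 36 (u = (0 - 6)² = (-6)² = 36)
R = 36/241 ≈ 0.14938
R/(-760) = (36/241)/(-760) = (36/241)*(-1/760) = -9/45790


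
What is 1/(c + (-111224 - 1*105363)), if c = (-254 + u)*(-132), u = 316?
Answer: -1/224771 ≈ -4.4490e-6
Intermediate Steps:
c = -8184 (c = (-254 + 316)*(-132) = 62*(-132) = -8184)
1/(c + (-111224 - 1*105363)) = 1/(-8184 + (-111224 - 1*105363)) = 1/(-8184 + (-111224 - 105363)) = 1/(-8184 - 216587) = 1/(-224771) = -1/224771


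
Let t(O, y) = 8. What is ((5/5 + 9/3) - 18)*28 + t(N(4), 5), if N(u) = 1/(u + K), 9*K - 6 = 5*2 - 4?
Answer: -384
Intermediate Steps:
K = 4/3 (K = 2/3 + (5*2 - 4)/9 = 2/3 + (10 - 4)/9 = 2/3 + (1/9)*6 = 2/3 + 2/3 = 4/3 ≈ 1.3333)
N(u) = 1/(4/3 + u) (N(u) = 1/(u + 4/3) = 1/(4/3 + u))
((5/5 + 9/3) - 18)*28 + t(N(4), 5) = ((5/5 + 9/3) - 18)*28 + 8 = ((5*(1/5) + 9*(1/3)) - 18)*28 + 8 = ((1 + 3) - 18)*28 + 8 = (4 - 18)*28 + 8 = -14*28 + 8 = -392 + 8 = -384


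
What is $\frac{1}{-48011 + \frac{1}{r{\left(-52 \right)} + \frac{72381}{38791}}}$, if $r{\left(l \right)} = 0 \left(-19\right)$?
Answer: $- \frac{72381}{3475045400} \approx -2.0829 \cdot 10^{-5}$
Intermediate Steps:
$r{\left(l \right)} = 0$
$\frac{1}{-48011 + \frac{1}{r{\left(-52 \right)} + \frac{72381}{38791}}} = \frac{1}{-48011 + \frac{1}{0 + \frac{72381}{38791}}} = \frac{1}{-48011 + \frac{1}{\frac{72381}{38791}}} = \frac{1}{-48011 + \frac{38791}{72381}} = \frac{1}{- \frac{3475045400}{72381}} = - \frac{72381}{3475045400}$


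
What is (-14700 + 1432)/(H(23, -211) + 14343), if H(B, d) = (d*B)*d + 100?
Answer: -6634/519213 ≈ -0.012777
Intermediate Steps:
H(B, d) = 100 + B*d² (H(B, d) = (B*d)*d + 100 = B*d² + 100 = 100 + B*d²)
(-14700 + 1432)/(H(23, -211) + 14343) = (-14700 + 1432)/((100 + 23*(-211)²) + 14343) = -13268/((100 + 23*44521) + 14343) = -13268/((100 + 1023983) + 14343) = -13268/(1024083 + 14343) = -13268/1038426 = -13268*1/1038426 = -6634/519213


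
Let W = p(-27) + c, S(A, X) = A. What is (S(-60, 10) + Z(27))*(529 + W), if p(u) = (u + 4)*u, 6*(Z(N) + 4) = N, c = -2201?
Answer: 125069/2 ≈ 62535.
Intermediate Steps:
Z(N) = -4 + N/6
p(u) = u*(4 + u) (p(u) = (4 + u)*u = u*(4 + u))
W = -1580 (W = -27*(4 - 27) - 2201 = -27*(-23) - 2201 = 621 - 2201 = -1580)
(S(-60, 10) + Z(27))*(529 + W) = (-60 + (-4 + (1/6)*27))*(529 - 1580) = (-60 + (-4 + 9/2))*(-1051) = (-60 + 1/2)*(-1051) = -119/2*(-1051) = 125069/2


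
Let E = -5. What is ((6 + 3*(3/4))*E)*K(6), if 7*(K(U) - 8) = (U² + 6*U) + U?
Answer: -11055/14 ≈ -789.64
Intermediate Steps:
K(U) = 8 + U + U²/7 (K(U) = 8 + ((U² + 6*U) + U)/7 = 8 + (U² + 7*U)/7 = 8 + (U + U²/7) = 8 + U + U²/7)
((6 + 3*(3/4))*E)*K(6) = ((6 + 3*(3/4))*(-5))*(8 + 6 + (⅐)*6²) = ((6 + 3*(3*(¼)))*(-5))*(8 + 6 + (⅐)*36) = ((6 + 3*(¾))*(-5))*(8 + 6 + 36/7) = ((6 + 9/4)*(-5))*(134/7) = ((33/4)*(-5))*(134/7) = -165/4*134/7 = -11055/14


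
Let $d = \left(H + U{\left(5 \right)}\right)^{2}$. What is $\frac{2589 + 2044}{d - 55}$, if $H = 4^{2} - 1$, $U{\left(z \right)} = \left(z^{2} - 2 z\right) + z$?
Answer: $\frac{4633}{1170} \approx 3.9598$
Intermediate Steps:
$U{\left(z \right)} = z^{2} - z$
$H = 15$ ($H = 16 - 1 = 15$)
$d = 1225$ ($d = \left(15 + 5 \left(-1 + 5\right)\right)^{2} = \left(15 + 5 \cdot 4\right)^{2} = \left(15 + 20\right)^{2} = 35^{2} = 1225$)
$\frac{2589 + 2044}{d - 55} = \frac{2589 + 2044}{1225 - 55} = \frac{4633}{1170}$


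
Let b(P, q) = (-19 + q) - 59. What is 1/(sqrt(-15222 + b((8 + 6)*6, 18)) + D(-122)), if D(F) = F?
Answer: -61/15083 - 3*I*sqrt(1698)/30166 ≈ -0.0040443 - 0.004098*I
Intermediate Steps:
b(P, q) = -78 + q
1/(sqrt(-15222 + b((8 + 6)*6, 18)) + D(-122)) = 1/(sqrt(-15222 + (-78 + 18)) - 122) = 1/(sqrt(-15222 - 60) - 122) = 1/(sqrt(-15282) - 122) = 1/(3*I*sqrt(1698) - 122) = 1/(-122 + 3*I*sqrt(1698))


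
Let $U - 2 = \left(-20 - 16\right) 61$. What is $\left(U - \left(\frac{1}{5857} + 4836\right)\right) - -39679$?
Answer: $\frac{191225192}{5857} \approx 32649.0$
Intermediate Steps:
$U = -2194$ ($U = 2 + \left(-20 - 16\right) 61 = 2 - 2196 = -2194$)
$\left(U - \left(\frac{1}{5857} + 4836\right)\right) - -39679 = \left(-2194 - \left(\frac{1}{5857} + 4836\right)\right) - -39679 = \left(-2194 - \left(\frac{1}{5857} + 4836\right)\right) + 39679 = \left(-2194 - \frac{28324453}{5857}\right) + 39679 = - \frac{41174711}{5857} + 39679 = \frac{191225192}{5857}$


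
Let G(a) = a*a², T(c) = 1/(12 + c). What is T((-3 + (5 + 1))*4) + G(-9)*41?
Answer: -717335/24 ≈ -29889.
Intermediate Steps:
G(a) = a³
T((-3 + (5 + 1))*4) + G(-9)*41 = 1/(12 + (-3 + (5 + 1))*4) + (-9)³*41 = 1/(12 + (-3 + 6)*4) - 729*41 = 1/(12 + 3*4) - 29889 = 1/(12 + 12) - 29889 = 1/24 - 29889 = -717335/24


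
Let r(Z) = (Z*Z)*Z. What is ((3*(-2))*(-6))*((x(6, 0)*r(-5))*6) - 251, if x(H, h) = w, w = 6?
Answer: -162251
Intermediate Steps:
x(H, h) = 6
r(Z) = Z³ (r(Z) = Z²*Z = Z³)
((3*(-2))*(-6))*((x(6, 0)*r(-5))*6) - 251 = ((3*(-2))*(-6))*((6*(-5)³)*6) - 251 = (-6*(-6))*((6*(-125))*6) - 251 = 36*(-750*6) - 251 = 36*(-4500) - 251 = -162000 - 251 = -162251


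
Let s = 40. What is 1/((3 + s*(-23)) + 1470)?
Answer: 1/553 ≈ 0.0018083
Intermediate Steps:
1/((3 + s*(-23)) + 1470) = 1/((3 + 40*(-23)) + 1470) = 1/((3 - 920) + 1470) = 1/(-917 + 1470) = 1/553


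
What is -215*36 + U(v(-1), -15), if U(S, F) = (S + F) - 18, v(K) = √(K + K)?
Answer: -7773 + I*√2 ≈ -7773.0 + 1.4142*I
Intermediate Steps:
v(K) = √2*√K (v(K) = √(2*K) = √2*√K)
U(S, F) = -18 + F + S (U(S, F) = (F + S) - 18 = -18 + F + S)
-215*36 + U(v(-1), -15) = -215*36 + (-18 - 15 + √2*√(-1)) = -7740 + (-18 - 15 + √2*I) = -7740 + (-18 - 15 + I*√2) = -7740 + (-33 + I*√2) = -7773 + I*√2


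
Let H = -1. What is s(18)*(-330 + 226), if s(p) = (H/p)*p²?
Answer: 1872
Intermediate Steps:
s(p) = -p (s(p) = (-1/p)*p² = -p)
s(18)*(-330 + 226) = (-1*18)*(-330 + 226) = -18*(-104) = 1872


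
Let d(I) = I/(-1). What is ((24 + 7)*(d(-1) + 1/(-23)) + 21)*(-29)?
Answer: -33785/23 ≈ -1468.9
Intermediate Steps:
d(I) = -I (d(I) = I*(-1) = -I)
((24 + 7)*(d(-1) + 1/(-23)) + 21)*(-29) = ((24 + 7)*(-1*(-1) + 1/(-23)) + 21)*(-29) = (31*(1 - 1/23) + 21)*(-29) = (31*(22/23) + 21)*(-29) = (682/23 + 21)*(-29) = (1165/23)*(-29) = -33785/23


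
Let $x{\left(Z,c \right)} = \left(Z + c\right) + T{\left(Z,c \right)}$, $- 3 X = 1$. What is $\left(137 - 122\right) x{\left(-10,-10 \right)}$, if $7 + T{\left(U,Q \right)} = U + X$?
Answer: $-560$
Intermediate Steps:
$X = - \frac{1}{3}$ ($X = \left(- \frac{1}{3}\right) 1 = - \frac{1}{3} \approx -0.33333$)
$T{\left(U,Q \right)} = - \frac{22}{3} + U$ ($T{\left(U,Q \right)} = -7 + \left(U - \frac{1}{3}\right) = -7 + \left(- \frac{1}{3} + U\right) = - \frac{22}{3} + U$)
$x{\left(Z,c \right)} = - \frac{22}{3} + c + 2 Z$ ($x{\left(Z,c \right)} = \left(Z + c\right) + \left(- \frac{22}{3} + Z\right) = - \frac{22}{3} + c + 2 Z$)
$\left(137 - 122\right) x{\left(-10,-10 \right)} = \left(137 - 122\right) \left(- \frac{22}{3} - 10 + 2 \left(-10\right)\right) = 15 \left(- \frac{22}{3} - 10 - 20\right) = 15 \left(- \frac{112}{3}\right) = -560$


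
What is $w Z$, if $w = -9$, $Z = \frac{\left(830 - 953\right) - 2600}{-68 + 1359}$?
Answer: $\frac{24507}{1291} \approx 18.983$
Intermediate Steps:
$Z = - \frac{2723}{1291}$ ($Z = \frac{-123 - 2600}{1291} = \left(-2723\right) \frac{1}{1291} = - \frac{2723}{1291} \approx -2.1092$)
$w Z = \left(-9\right) \left(- \frac{2723}{1291}\right) = \frac{24507}{1291}$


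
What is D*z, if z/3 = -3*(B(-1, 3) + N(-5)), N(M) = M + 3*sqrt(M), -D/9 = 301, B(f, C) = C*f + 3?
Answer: -121905 + 73143*I*sqrt(5) ≈ -1.2191e+5 + 1.6355e+5*I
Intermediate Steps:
B(f, C) = 3 + C*f
D = -2709 (D = -9*301 = -2709)
z = 45 - 27*I*sqrt(5) (z = 3*(-3*((3 + 3*(-1)) + (-5 + 3*sqrt(-5)))) = 3*(-3*((3 - 3) + (-5 + 3*(I*sqrt(5))))) = 3*(-3*(0 + (-5 + 3*I*sqrt(5)))) = 3*(-3*(-5 + 3*I*sqrt(5))) = 3*(15 - 9*I*sqrt(5)) = 45 - 27*I*sqrt(5) ≈ 45.0 - 60.374*I)
D*z = -2709*(45 - 27*I*sqrt(5)) = -121905 + 73143*I*sqrt(5)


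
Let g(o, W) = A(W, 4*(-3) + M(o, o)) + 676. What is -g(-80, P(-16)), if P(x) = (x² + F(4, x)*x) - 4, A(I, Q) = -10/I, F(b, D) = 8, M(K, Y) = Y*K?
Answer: -41907/62 ≈ -675.92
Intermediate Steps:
M(K, Y) = K*Y
P(x) = -4 + x² + 8*x (P(x) = (x² + 8*x) - 4 = -4 + x² + 8*x)
g(o, W) = 676 - 10/W (g(o, W) = -10/W + 676 = 676 - 10/W)
-g(-80, P(-16)) = -(676 - 10/(-4 + (-16)² + 8*(-16))) = -(676 - 10/(-4 + 256 - 128)) = -(676 - 10/124) = -(676 - 10*1/124) = -(676 - 5/62) = -1*41907/62 = -41907/62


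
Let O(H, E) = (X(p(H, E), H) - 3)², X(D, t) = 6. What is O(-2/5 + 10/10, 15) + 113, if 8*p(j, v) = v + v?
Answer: 122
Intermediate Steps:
p(j, v) = v/4 (p(j, v) = (v + v)/8 = (2*v)/8 = v/4)
O(H, E) = 9 (O(H, E) = (6 - 3)² = 3² = 9)
O(-2/5 + 10/10, 15) + 113 = 9 + 113 = 122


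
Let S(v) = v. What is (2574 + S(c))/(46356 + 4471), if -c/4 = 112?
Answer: 2126/50827 ≈ 0.041828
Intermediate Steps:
c = -448 (c = -4*112 = -448)
(2574 + S(c))/(46356 + 4471) = (2574 - 448)/(46356 + 4471) = 2126/50827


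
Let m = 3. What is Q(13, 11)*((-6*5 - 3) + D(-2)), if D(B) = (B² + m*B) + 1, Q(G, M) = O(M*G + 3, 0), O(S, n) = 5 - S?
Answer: 4794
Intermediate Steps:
Q(G, M) = 2 - G*M (Q(G, M) = 5 - (M*G + 3) = 5 - (G*M + 3) = 5 - (3 + G*M) = 5 + (-3 - G*M) = 2 - G*M)
D(B) = 1 + B² + 3*B (D(B) = (B² + 3*B) + 1 = 1 + B² + 3*B)
Q(13, 11)*((-6*5 - 3) + D(-2)) = (2 - 1*13*11)*((-6*5 - 3) + (1 + (-2)² + 3*(-2))) = (2 - 143)*((-30 - 3) + (1 + 4 - 6)) = -141*(-33 - 1) = -141*(-34) = 4794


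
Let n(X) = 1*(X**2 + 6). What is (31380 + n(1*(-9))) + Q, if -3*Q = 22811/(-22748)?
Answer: 2147456759/68244 ≈ 31467.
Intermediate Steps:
n(X) = 6 + X**2 (n(X) = 1*(6 + X**2) = 6 + X**2)
Q = 22811/68244 (Q = -22811/(3*(-22748)) = -22811*(-1)/(3*22748) = -1/3*(-22811/22748) = 22811/68244 ≈ 0.33426)
(31380 + n(1*(-9))) + Q = (31380 + (6 + (1*(-9))**2)) + 22811/68244 = (31380 + (6 + (-9)**2)) + 22811/68244 = (31380 + (6 + 81)) + 22811/68244 = (31380 + 87) + 22811/68244 = 31467 + 22811/68244 = 2147456759/68244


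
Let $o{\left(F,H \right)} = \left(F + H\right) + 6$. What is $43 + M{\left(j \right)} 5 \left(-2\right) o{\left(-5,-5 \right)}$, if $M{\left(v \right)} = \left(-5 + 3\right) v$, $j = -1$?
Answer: $123$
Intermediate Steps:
$M{\left(v \right)} = - 2 v$
$o{\left(F,H \right)} = 6 + F + H$
$43 + M{\left(j \right)} 5 \left(-2\right) o{\left(-5,-5 \right)} = 43 + \left(-2\right) \left(-1\right) 5 \left(-2\right) \left(6 - 5 - 5\right) = 43 + 2 \cdot 5 \left(-2\right) \left(-4\right) = 43 + 10 \left(-2\right) \left(-4\right) = 43 - -80 = 43 + 80 = 123$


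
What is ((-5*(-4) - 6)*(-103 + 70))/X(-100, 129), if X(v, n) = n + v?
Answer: -462/29 ≈ -15.931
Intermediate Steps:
((-5*(-4) - 6)*(-103 + 70))/X(-100, 129) = ((-5*(-4) - 6)*(-103 + 70))/(129 - 100) = ((20 - 6)*(-33))/29 = (14*(-33))*(1/29) = -462*1/29 = -462/29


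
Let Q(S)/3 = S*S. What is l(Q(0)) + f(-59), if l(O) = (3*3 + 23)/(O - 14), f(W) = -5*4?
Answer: -156/7 ≈ -22.286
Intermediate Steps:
f(W) = -20
Q(S) = 3*S² (Q(S) = 3*(S*S) = 3*S²)
l(O) = 32/(-14 + O) (l(O) = (9 + 23)/(-14 + O) = 32/(-14 + O))
l(Q(0)) + f(-59) = 32/(-14 + 3*0²) - 20 = 32/(-14 + 3*0) - 20 = 32/(-14 + 0) - 20 = 32/(-14) - 20 = 32*(-1/14) - 20 = -16/7 - 20 = -156/7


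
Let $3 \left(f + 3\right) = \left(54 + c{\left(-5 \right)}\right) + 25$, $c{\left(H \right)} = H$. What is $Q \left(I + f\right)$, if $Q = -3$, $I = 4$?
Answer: $-77$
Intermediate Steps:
$f = \frac{65}{3}$ ($f = -3 + \frac{\left(54 - 5\right) + 25}{3} = -3 + \frac{49 + 25}{3} = -3 + \frac{1}{3} \cdot 74 = -3 + \frac{74}{3} = \frac{65}{3} \approx 21.667$)
$Q \left(I + f\right) = - 3 \left(4 + \frac{65}{3}\right) = \left(-3\right) \frac{77}{3} = -77$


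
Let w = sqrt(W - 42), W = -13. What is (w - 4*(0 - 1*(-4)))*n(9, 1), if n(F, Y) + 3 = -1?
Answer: 64 - 4*I*sqrt(55) ≈ 64.0 - 29.665*I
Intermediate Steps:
n(F, Y) = -4 (n(F, Y) = -3 - 1 = -4)
w = I*sqrt(55) (w = sqrt(-13 - 42) = sqrt(-55) = I*sqrt(55) ≈ 7.4162*I)
(w - 4*(0 - 1*(-4)))*n(9, 1) = (I*sqrt(55) - 4*(0 - 1*(-4)))*(-4) = (I*sqrt(55) - 4*(0 + 4))*(-4) = (I*sqrt(55) - 4*4)*(-4) = (I*sqrt(55) - 16)*(-4) = (-16 + I*sqrt(55))*(-4) = 64 - 4*I*sqrt(55)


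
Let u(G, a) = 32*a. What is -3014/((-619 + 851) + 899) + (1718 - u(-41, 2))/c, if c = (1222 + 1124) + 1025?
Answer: -8289520/3812601 ≈ -2.1742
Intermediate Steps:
c = 3371 (c = 2346 + 1025 = 3371)
-3014/((-619 + 851) + 899) + (1718 - u(-41, 2))/c = -3014/((-619 + 851) + 899) + (1718 - 32*2)/3371 = -3014/(232 + 899) + (1718 - 1*64)*(1/3371) = -3014/1131 + (1718 - 64)*(1/3371) = -3014*1/1131 + 1654*(1/3371) = -3014/1131 + 1654/3371 = -8289520/3812601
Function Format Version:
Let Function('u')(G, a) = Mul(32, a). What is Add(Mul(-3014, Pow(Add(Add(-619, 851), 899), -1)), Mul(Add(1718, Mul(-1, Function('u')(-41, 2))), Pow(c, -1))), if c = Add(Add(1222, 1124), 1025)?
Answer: Rational(-8289520, 3812601) ≈ -2.1742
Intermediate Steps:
c = 3371 (c = Add(2346, 1025) = 3371)
Add(Mul(-3014, Pow(Add(Add(-619, 851), 899), -1)), Mul(Add(1718, Mul(-1, Function('u')(-41, 2))), Pow(c, -1))) = Add(Mul(-3014, Pow(Add(Add(-619, 851), 899), -1)), Mul(Add(1718, Mul(-1, Mul(32, 2))), Pow(3371, -1))) = Add(Mul(-3014, Pow(Add(232, 899), -1)), Mul(Add(1718, Mul(-1, 64)), Rational(1, 3371))) = Add(Mul(-3014, Pow(1131, -1)), Mul(Add(1718, -64), Rational(1, 3371))) = Add(Mul(-3014, Rational(1, 1131)), Mul(1654, Rational(1, 3371))) = Add(Rational(-3014, 1131), Rational(1654, 3371)) = Rational(-8289520, 3812601)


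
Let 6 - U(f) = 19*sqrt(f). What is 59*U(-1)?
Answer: 354 - 1121*I ≈ 354.0 - 1121.0*I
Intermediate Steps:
U(f) = 6 - 19*sqrt(f)
59*U(-1) = 59*(6 - 19*I) = 354 - 1121*I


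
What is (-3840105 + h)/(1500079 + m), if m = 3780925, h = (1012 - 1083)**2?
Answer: -958766/1320251 ≈ -0.72620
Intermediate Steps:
h = 5041 (h = (-71)**2 = 5041)
(-3840105 + h)/(1500079 + m) = (-3840105 + 5041)/(1500079 + 3780925) = -3835064/5281004 = -3835064*1/5281004 = -958766/1320251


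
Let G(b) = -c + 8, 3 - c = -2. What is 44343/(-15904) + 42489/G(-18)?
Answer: 225204009/15904 ≈ 14160.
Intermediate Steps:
c = 5 (c = 3 - 1*(-2) = 3 + 2 = 5)
G(b) = 3 (G(b) = -1*5 + 8 = -5 + 8 = 3)
44343/(-15904) + 42489/G(-18) = 44343/(-15904) + 42489/3 = 44343*(-1/15904) + 42489*(⅓) = -44343/15904 + 14163 = 225204009/15904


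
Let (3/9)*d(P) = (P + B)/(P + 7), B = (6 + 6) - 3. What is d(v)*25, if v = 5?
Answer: 175/2 ≈ 87.500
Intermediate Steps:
B = 9 (B = 12 - 3 = 9)
d(P) = 3*(9 + P)/(7 + P) (d(P) = 3*((P + 9)/(P + 7)) = 3*((9 + P)/(7 + P)) = 3*(9 + P)/(7 + P))
d(v)*25 = (3*(9 + 5)/(7 + 5))*25 = (3*14/12)*25 = (3*(1/12)*14)*25 = (7/2)*25 = 175/2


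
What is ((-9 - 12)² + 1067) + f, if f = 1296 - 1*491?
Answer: 2313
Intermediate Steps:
f = 805 (f = 1296 - 491 = 805)
((-9 - 12)² + 1067) + f = ((-9 - 12)² + 1067) + 805 = ((-21)² + 1067) + 805 = (441 + 1067) + 805 = 1508 + 805 = 2313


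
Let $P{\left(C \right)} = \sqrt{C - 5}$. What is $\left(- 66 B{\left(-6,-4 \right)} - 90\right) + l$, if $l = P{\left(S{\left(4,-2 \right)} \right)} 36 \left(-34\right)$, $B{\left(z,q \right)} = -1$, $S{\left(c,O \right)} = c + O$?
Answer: $-24 - 1224 i \sqrt{3} \approx -24.0 - 2120.0 i$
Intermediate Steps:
$S{\left(c,O \right)} = O + c$
$P{\left(C \right)} = \sqrt{-5 + C}$
$l = - 1224 i \sqrt{3}$ ($l = \sqrt{-5 + \left(-2 + 4\right)} 36 \left(-34\right) = \sqrt{-5 + 2} \cdot 36 \left(-34\right) = \sqrt{-3} \cdot 36 \left(-34\right) = i \sqrt{3} \cdot 36 \left(-34\right) = 36 i \sqrt{3} \left(-34\right) = - 1224 i \sqrt{3} \approx - 2120.0 i$)
$\left(- 66 B{\left(-6,-4 \right)} - 90\right) + l = \left(\left(-66\right) \left(-1\right) - 90\right) - 1224 i \sqrt{3} = \left(66 - 90\right) - 1224 i \sqrt{3} = -24 - 1224 i \sqrt{3}$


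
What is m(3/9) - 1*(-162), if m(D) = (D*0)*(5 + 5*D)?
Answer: 162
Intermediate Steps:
m(D) = 0 (m(D) = 0*(5 + 5*D) = 0)
m(3/9) - 1*(-162) = 0 - 1*(-162) = 0 + 162 = 162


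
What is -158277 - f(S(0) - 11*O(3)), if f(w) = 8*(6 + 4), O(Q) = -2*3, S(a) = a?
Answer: -158357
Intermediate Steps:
O(Q) = -6
f(w) = 80 (f(w) = 8*10 = 80)
-158277 - f(S(0) - 11*O(3)) = -158277 - 1*80 = -158277 - 80 = -158357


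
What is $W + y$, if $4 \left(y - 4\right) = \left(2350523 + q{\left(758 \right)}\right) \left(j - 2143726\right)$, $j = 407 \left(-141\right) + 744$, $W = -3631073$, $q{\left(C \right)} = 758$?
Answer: $- \frac{5173700346965}{4} \approx -1.2934 \cdot 10^{12}$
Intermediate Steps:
$j = -56643$ ($j = -57387 + 744 = -56643$)
$y = - \frac{5173685822673}{4}$ ($y = 4 + \frac{\left(2350523 + 758\right) \left(-56643 - 2143726\right)}{4} = 4 + \frac{2351281 \left(-2200369\right)}{4} = 4 + \frac{1}{4} \left(-5173685822689\right) = 4 - \frac{5173685822689}{4} = - \frac{5173685822673}{4} \approx -1.2934 \cdot 10^{12}$)
$W + y = -3631073 - \frac{5173685822673}{4} = - \frac{5173700346965}{4}$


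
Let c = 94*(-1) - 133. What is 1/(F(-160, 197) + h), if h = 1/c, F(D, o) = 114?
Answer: 227/25877 ≈ 0.0087723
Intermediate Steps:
c = -227 (c = -94 - 133 = -227)
h = -1/227 (h = 1/(-227) = -1/227 ≈ -0.0044053)
1/(F(-160, 197) + h) = 1/(114 - 1/227) = 1/(25877/227) = 227/25877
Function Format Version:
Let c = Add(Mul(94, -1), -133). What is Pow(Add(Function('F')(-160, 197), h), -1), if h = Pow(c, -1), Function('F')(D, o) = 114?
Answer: Rational(227, 25877) ≈ 0.0087723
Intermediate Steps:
c = -227 (c = Add(-94, -133) = -227)
h = Rational(-1, 227) (h = Pow(-227, -1) = Rational(-1, 227) ≈ -0.0044053)
Pow(Add(Function('F')(-160, 197), h), -1) = Pow(Add(114, Rational(-1, 227)), -1) = Pow(Rational(25877, 227), -1) = Rational(227, 25877)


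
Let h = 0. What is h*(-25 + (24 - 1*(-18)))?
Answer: 0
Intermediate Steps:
h*(-25 + (24 - 1*(-18))) = 0*(-25 + (24 - 1*(-18))) = 0*(-25 + (24 + 18)) = 0*(-25 + 42) = 0*17 = 0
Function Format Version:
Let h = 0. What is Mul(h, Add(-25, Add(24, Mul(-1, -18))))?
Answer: 0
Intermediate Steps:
Mul(h, Add(-25, Add(24, Mul(-1, -18)))) = Mul(0, Add(-25, Add(24, Mul(-1, -18)))) = Mul(0, Add(-25, Add(24, 18))) = Mul(0, Add(-25, 42)) = Mul(0, 17) = 0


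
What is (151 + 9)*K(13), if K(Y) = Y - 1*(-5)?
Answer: 2880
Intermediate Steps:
K(Y) = 5 + Y (K(Y) = Y + 5 = 5 + Y)
(151 + 9)*K(13) = (151 + 9)*(5 + 13) = 160*18 = 2880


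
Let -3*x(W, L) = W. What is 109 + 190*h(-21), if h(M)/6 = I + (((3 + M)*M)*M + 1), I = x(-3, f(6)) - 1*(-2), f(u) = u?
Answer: -9044651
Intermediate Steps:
x(W, L) = -W/3
I = 3 (I = -⅓*(-3) - 1*(-2) = 1 + 2 = 3)
h(M) = 24 + 6*M²*(3 + M) (h(M) = 6*(3 + (((3 + M)*M)*M + 1)) = 6*(3 + ((M*(3 + M))*M + 1)) = 6*(3 + (M²*(3 + M) + 1)) = 6*(3 + (1 + M²*(3 + M))) = 6*(4 + M²*(3 + M)) = 24 + 6*M²*(3 + M))
109 + 190*h(-21) = 109 + 190*(24 + 6*(-21)³ + 18*(-21)²) = 109 + 190*(24 + 6*(-9261) + 18*441) = 109 + 190*(24 - 55566 + 7938) = 109 + 190*(-47604) = 109 - 9044760 = -9044651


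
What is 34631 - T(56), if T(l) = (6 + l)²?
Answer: 30787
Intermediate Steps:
34631 - T(56) = 34631 - (6 + 56)² = 34631 - 1*62² = 34631 - 1*3844 = 34631 - 3844 = 30787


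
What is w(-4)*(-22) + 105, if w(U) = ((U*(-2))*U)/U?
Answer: -71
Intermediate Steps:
w(U) = -2*U (w(U) = ((-2*U)*U)/U = (-2*U²)/U = -2*U)
w(-4)*(-22) + 105 = -2*(-4)*(-22) + 105 = 8*(-22) + 105 = -176 + 105 = -71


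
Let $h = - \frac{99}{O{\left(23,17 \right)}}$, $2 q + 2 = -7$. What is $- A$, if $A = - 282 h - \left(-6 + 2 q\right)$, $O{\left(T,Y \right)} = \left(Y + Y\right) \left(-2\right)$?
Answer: $\frac{13449}{34} \approx 395.56$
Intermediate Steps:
$q = - \frac{9}{2}$ ($q = -1 + \frac{1}{2} \left(-7\right) = -1 - \frac{7}{2} = - \frac{9}{2} \approx -4.5$)
$O{\left(T,Y \right)} = - 4 Y$ ($O{\left(T,Y \right)} = 2 Y \left(-2\right) = - 4 Y$)
$h = \frac{99}{68}$ ($h = - \frac{99}{\left(-4\right) 17} = - \frac{99}{-68} = \left(-99\right) \left(- \frac{1}{68}\right) = \frac{99}{68} \approx 1.4559$)
$A = - \frac{13449}{34}$ ($A = \left(-282\right) \frac{99}{68} + \left(\left(-2\right) \left(- \frac{9}{2}\right) + 6\right) = - \frac{13959}{34} + \left(9 + 6\right) = - \frac{13959}{34} + 15 = - \frac{13449}{34} \approx -395.56$)
$- A = \left(-1\right) \left(- \frac{13449}{34}\right) = \frac{13449}{34}$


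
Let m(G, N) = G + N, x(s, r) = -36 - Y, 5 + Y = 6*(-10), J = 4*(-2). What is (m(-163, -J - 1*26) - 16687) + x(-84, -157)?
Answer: -16839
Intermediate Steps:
J = -8
Y = -65 (Y = -5 + 6*(-10) = -5 - 60 = -65)
x(s, r) = 29 (x(s, r) = -36 - 1*(-65) = -36 + 65 = 29)
(m(-163, -J - 1*26) - 16687) + x(-84, -157) = ((-163 + (-1*(-8) - 1*26)) - 16687) + 29 = ((-163 + (8 - 26)) - 16687) + 29 = ((-163 - 18) - 16687) + 29 = (-181 - 16687) + 29 = -16868 + 29 = -16839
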